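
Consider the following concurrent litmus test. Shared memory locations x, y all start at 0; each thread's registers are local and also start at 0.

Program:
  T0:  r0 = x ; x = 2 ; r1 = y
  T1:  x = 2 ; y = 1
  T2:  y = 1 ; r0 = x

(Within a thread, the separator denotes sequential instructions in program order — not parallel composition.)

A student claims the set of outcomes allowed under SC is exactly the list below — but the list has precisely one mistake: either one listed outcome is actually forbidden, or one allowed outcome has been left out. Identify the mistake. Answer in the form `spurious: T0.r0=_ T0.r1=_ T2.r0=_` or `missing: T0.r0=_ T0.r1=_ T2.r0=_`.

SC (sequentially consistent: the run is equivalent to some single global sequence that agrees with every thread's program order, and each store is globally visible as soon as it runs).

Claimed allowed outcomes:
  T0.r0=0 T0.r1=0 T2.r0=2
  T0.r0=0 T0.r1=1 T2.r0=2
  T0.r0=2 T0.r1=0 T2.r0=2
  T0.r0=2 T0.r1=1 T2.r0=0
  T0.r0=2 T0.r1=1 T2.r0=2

missing: T0.r0=0 T0.r1=1 T2.r0=0

outcome vector order: (T0.r0,T0.r1,T2.r0)
[SC] allowed = {002 010 012 202 210 212}
SC∖claimed = {010}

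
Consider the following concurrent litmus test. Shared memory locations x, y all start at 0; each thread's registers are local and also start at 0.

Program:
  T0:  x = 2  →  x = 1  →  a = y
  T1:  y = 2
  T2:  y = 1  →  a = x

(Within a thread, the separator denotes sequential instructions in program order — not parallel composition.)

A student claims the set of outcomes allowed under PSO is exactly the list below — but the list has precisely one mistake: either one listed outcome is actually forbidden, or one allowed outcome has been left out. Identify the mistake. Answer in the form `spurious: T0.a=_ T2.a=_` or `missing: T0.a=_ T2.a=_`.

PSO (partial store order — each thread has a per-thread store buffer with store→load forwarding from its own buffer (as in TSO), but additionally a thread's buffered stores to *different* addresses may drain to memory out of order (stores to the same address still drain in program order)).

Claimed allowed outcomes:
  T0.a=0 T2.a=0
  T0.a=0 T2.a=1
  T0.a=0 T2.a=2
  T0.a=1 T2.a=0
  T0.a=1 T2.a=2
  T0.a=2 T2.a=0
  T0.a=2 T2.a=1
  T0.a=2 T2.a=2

outcome vector order: (T0.a,T2.a)
PSO (9): (0,0) (0,1) (0,2) (1,0) (1,1) (1,2) (2,0) (2,1) (2,2)
PSO∖claimed = {(1,1)}

missing: T0.a=1 T2.a=1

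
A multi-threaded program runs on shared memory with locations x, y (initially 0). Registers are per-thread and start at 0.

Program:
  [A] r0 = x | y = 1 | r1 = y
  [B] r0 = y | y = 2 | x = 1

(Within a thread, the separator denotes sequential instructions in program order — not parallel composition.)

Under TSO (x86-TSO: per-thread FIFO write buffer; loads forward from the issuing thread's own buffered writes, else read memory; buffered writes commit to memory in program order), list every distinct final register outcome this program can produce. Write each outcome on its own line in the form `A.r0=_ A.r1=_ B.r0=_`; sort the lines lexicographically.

A.r0=0 A.r1=1 B.r0=0
A.r0=0 A.r1=1 B.r0=1
A.r0=0 A.r1=2 B.r0=0
A.r0=0 A.r1=2 B.r0=1
A.r0=1 A.r1=1 B.r0=0

outcome vector order: (A.r0,A.r1,B.r0)
|TSO outcomes| = 5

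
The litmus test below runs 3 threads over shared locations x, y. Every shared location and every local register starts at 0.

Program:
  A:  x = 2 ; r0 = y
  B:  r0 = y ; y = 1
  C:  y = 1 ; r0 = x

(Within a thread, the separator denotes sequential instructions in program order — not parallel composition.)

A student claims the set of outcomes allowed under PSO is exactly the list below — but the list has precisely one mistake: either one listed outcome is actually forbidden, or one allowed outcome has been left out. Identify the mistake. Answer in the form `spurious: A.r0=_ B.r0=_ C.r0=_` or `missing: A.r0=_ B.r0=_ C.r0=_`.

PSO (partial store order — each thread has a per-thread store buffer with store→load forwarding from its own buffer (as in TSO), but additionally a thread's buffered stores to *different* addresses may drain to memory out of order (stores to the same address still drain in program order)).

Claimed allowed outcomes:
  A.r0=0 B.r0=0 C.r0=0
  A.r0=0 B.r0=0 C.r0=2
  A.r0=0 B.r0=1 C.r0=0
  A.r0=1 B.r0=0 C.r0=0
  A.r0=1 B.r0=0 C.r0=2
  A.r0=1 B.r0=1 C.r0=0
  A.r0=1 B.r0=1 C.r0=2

outcome vector order: (A.r0,B.r0,C.r0)
under PSO → <0 0 0>; <0 0 2>; <0 1 0>; <0 1 2>; <1 0 0>; <1 0 2>; <1 1 0>; <1 1 2>
PSO∖claimed = {<0 1 2>}

missing: A.r0=0 B.r0=1 C.r0=2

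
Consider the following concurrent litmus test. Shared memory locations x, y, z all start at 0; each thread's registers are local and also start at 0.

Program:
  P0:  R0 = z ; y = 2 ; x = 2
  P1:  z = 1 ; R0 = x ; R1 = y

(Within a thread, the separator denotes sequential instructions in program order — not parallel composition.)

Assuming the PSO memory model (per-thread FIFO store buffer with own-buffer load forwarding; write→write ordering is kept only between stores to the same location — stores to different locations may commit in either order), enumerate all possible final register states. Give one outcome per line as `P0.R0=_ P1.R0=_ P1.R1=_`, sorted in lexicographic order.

outcome vector order: (P0.R0,P1.R0,P1.R1)
|PSO outcomes| = 8

P0.R0=0 P1.R0=0 P1.R1=0
P0.R0=0 P1.R0=0 P1.R1=2
P0.R0=0 P1.R0=2 P1.R1=0
P0.R0=0 P1.R0=2 P1.R1=2
P0.R0=1 P1.R0=0 P1.R1=0
P0.R0=1 P1.R0=0 P1.R1=2
P0.R0=1 P1.R0=2 P1.R1=0
P0.R0=1 P1.R0=2 P1.R1=2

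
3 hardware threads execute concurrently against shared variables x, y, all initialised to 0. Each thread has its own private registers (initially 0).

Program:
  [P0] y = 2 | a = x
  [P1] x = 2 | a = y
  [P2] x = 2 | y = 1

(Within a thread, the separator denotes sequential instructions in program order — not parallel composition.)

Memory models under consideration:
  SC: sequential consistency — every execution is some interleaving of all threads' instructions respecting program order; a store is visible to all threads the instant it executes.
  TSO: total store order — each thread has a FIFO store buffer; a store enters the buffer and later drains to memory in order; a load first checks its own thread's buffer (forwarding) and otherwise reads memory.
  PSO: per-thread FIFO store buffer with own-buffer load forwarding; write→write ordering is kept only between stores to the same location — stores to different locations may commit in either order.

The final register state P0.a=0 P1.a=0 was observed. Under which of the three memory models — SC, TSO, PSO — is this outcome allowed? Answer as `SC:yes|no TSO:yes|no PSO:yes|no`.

SC:no TSO:yes PSO:yes

outcome vector order: (P0.a,P1.a)
SC (5): 01; 02; 20; 21; 22
TSO (6): 00; 01; 02; 20; 21; 22
PSO (6): 00; 01; 02; 20; 21; 22
target 00 ∈ {TSO,PSO}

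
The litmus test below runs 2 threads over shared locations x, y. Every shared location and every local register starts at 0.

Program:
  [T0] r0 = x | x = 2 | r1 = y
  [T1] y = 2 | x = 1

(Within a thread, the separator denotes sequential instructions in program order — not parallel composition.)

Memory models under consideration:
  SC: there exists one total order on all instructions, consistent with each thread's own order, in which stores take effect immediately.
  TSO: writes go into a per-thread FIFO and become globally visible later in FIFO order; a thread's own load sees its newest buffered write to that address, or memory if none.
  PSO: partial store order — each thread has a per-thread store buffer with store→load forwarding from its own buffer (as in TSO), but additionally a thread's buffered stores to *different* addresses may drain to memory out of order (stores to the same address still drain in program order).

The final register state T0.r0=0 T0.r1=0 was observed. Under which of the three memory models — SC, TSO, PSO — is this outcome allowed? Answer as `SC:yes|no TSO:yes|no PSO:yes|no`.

outcome vector order: (T0.r0,T0.r1)
[SC] allowed = {<0 0>, <0 2>, <1 2>}
[TSO] allowed = {<0 0>, <0 2>, <1 2>}
[PSO] allowed = {<0 0>, <0 2>, <1 0>, <1 2>}
target <0 0> ∈ {SC,TSO,PSO}

SC:yes TSO:yes PSO:yes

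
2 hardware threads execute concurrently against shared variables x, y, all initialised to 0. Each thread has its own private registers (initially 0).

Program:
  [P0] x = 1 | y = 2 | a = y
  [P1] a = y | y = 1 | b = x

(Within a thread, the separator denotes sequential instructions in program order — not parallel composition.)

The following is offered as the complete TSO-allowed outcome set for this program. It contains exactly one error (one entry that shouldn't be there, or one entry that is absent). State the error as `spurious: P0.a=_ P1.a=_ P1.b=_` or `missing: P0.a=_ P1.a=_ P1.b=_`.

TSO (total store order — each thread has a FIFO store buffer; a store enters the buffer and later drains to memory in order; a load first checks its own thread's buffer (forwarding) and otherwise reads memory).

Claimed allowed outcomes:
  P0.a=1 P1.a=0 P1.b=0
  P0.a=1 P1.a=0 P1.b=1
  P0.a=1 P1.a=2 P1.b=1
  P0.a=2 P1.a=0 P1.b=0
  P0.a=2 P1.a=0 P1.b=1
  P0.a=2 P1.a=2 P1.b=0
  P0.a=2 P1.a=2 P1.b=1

outcome vector order: (P0.a,P1.a,P1.b)
[TSO] allowed = {(1,0,0), (1,0,1), (1,2,1), (2,0,0), (2,0,1), (2,2,1)}
claimed∖TSO = {(2,2,0)}

spurious: P0.a=2 P1.a=2 P1.b=0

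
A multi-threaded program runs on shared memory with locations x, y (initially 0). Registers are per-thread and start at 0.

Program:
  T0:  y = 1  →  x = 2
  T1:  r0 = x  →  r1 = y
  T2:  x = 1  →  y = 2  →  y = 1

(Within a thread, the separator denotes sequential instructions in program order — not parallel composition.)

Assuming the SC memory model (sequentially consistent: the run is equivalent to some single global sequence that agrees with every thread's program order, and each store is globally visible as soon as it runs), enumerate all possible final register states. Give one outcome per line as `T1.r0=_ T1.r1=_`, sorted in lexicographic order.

outcome vector order: (T1.r0,T1.r1)
|SC outcomes| = 8

T1.r0=0 T1.r1=0
T1.r0=0 T1.r1=1
T1.r0=0 T1.r1=2
T1.r0=1 T1.r1=0
T1.r0=1 T1.r1=1
T1.r0=1 T1.r1=2
T1.r0=2 T1.r1=1
T1.r0=2 T1.r1=2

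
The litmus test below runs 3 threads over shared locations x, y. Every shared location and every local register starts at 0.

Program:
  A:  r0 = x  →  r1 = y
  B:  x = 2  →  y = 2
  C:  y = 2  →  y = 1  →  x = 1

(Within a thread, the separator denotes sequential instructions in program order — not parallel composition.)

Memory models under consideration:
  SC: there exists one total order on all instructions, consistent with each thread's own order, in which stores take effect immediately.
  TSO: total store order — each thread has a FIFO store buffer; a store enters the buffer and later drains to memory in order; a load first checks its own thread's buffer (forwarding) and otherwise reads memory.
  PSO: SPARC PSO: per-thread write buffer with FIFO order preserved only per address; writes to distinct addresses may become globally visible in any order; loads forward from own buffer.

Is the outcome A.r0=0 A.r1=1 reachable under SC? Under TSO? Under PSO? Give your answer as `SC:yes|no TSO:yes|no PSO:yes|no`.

outcome vector order: (A.r0,A.r1)
SC: 8 outcomes — {00, 01, 02, 11, 12, 20, 21, 22}
TSO: 8 outcomes — {00, 01, 02, 11, 12, 20, 21, 22}
PSO: 9 outcomes — {00, 01, 02, 10, 11, 12, 20, 21, 22}
target 01 ∈ {SC,TSO,PSO}

SC:yes TSO:yes PSO:yes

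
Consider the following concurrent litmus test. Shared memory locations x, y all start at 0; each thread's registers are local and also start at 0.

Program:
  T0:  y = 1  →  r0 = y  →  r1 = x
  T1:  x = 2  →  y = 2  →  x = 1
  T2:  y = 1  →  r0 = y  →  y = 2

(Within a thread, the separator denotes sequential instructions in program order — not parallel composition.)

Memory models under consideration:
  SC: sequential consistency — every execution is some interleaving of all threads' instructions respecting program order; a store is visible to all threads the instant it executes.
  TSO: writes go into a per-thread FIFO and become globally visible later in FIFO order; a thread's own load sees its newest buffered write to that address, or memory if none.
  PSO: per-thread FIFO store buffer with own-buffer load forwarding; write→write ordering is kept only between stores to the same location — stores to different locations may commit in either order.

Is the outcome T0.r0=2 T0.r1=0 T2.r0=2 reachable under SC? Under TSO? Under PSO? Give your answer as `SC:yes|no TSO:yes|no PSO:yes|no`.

SC:no TSO:no PSO:yes

outcome vector order: (T0.r0,T0.r1,T2.r0)
SC: 11 outcomes — {<1 0 1> <1 0 2> <1 1 1> <1 1 2> <1 2 1> <1 2 2> <2 0 1> <2 1 1> <2 1 2> <2 2 1> <2 2 2>}
TSO: 11 outcomes — {<1 0 1> <1 0 2> <1 1 1> <1 1 2> <1 2 1> <1 2 2> <2 0 1> <2 1 1> <2 1 2> <2 2 1> <2 2 2>}
PSO: 12 outcomes — {<1 0 1> <1 0 2> <1 1 1> <1 1 2> <1 2 1> <1 2 2> <2 0 1> <2 0 2> <2 1 1> <2 1 2> <2 2 1> <2 2 2>}
target <2 0 2> ∈ {PSO}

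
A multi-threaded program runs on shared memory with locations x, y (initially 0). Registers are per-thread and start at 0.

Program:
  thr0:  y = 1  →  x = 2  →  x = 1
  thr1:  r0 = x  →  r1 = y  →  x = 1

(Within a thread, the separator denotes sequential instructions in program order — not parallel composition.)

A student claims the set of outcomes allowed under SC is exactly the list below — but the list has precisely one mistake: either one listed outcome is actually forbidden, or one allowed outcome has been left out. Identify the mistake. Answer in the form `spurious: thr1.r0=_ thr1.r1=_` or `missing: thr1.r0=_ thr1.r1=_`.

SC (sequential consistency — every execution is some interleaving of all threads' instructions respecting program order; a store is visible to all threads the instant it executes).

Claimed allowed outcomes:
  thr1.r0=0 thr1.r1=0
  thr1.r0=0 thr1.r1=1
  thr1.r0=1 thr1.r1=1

outcome vector order: (thr1.r0,thr1.r1)
[SC] allowed = {00; 01; 11; 21}
SC∖claimed = {21}

missing: thr1.r0=2 thr1.r1=1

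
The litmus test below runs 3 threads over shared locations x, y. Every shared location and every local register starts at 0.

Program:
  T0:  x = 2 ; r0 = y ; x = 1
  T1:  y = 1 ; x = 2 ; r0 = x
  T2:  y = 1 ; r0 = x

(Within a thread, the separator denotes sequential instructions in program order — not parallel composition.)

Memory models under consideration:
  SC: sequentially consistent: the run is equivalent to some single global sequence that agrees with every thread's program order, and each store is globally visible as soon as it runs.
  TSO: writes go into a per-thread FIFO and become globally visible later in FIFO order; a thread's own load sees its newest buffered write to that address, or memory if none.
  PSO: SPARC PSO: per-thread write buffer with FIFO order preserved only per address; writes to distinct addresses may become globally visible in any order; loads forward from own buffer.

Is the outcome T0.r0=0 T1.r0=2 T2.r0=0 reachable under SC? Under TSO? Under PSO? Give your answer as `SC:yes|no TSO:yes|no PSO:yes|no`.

outcome vector order: (T0.r0,T1.r0,T2.r0)
SC (10): 0/1/1 0/1/2 0/2/1 0/2/2 1/1/0 1/1/1 1/1/2 1/2/0 1/2/1 1/2/2
TSO (12): 0/1/0 0/1/1 0/1/2 0/2/0 0/2/1 0/2/2 1/1/0 1/1/1 1/1/2 1/2/0 1/2/1 1/2/2
PSO (12): 0/1/0 0/1/1 0/1/2 0/2/0 0/2/1 0/2/2 1/1/0 1/1/1 1/1/2 1/2/0 1/2/1 1/2/2
target 0/2/0 ∈ {TSO,PSO}

SC:no TSO:yes PSO:yes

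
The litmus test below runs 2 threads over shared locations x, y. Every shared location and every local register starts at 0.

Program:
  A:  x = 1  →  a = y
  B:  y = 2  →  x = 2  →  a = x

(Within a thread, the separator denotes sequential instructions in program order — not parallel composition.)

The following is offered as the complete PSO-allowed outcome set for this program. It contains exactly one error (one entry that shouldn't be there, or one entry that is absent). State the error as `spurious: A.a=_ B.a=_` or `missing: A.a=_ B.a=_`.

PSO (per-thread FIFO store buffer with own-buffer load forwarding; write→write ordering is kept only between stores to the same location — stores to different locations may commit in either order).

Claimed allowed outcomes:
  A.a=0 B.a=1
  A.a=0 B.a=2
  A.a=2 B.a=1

outcome vector order: (A.a,B.a)
[PSO] allowed = {<0 1>; <0 2>; <2 1>; <2 2>}
PSO∖claimed = {<2 2>}

missing: A.a=2 B.a=2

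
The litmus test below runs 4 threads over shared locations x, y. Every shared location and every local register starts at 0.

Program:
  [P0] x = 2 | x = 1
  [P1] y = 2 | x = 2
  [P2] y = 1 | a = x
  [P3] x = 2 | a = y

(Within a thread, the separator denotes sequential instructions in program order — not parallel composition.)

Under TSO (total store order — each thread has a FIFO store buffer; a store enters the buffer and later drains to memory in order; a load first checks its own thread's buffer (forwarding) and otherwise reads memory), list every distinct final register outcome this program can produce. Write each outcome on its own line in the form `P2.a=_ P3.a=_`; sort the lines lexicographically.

P2.a=0 P3.a=0
P2.a=0 P3.a=1
P2.a=0 P3.a=2
P2.a=1 P3.a=0
P2.a=1 P3.a=1
P2.a=1 P3.a=2
P2.a=2 P3.a=0
P2.a=2 P3.a=1
P2.a=2 P3.a=2

outcome vector order: (P2.a,P3.a)
|TSO outcomes| = 9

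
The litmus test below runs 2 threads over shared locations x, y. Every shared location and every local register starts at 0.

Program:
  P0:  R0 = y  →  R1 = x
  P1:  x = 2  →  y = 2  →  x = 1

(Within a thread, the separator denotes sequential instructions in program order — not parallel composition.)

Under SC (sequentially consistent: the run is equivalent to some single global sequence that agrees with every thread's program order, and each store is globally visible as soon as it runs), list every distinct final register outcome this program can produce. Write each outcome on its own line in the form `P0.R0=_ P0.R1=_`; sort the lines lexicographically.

P0.R0=0 P0.R1=0
P0.R0=0 P0.R1=1
P0.R0=0 P0.R1=2
P0.R0=2 P0.R1=1
P0.R0=2 P0.R1=2

outcome vector order: (P0.R0,P0.R1)
|SC outcomes| = 5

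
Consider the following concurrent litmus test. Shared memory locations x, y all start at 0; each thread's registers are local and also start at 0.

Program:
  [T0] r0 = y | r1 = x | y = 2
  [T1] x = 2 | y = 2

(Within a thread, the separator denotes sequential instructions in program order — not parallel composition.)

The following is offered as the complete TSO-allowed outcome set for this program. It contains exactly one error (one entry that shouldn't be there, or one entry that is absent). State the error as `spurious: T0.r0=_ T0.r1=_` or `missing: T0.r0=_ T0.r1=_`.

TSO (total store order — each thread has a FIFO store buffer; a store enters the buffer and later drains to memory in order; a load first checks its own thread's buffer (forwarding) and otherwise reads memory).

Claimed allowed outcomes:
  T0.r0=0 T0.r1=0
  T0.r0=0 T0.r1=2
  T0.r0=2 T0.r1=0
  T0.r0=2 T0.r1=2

spurious: T0.r0=2 T0.r1=0

outcome vector order: (T0.r0,T0.r1)
[TSO] allowed = {<0 0>, <0 2>, <2 2>}
claimed∖TSO = {<2 0>}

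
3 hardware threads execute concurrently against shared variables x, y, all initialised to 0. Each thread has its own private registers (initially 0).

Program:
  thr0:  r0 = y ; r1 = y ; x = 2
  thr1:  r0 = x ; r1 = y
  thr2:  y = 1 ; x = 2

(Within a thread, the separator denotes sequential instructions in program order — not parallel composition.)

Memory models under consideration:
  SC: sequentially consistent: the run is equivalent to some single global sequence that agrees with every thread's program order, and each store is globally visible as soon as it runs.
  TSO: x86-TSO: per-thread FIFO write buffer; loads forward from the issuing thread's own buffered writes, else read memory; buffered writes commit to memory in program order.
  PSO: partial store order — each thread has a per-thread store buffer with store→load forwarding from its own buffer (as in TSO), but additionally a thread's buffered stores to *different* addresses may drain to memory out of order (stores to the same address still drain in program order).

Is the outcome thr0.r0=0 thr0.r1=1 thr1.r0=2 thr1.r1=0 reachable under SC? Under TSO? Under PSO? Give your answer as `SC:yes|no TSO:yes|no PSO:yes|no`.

outcome vector order: (thr0.r0,thr0.r1,thr1.r0,thr1.r1)
SC (10): <0 0 0 0> <0 0 0 1> <0 0 2 0> <0 0 2 1> <0 1 0 0> <0 1 0 1> <0 1 2 1> <1 1 0 0> <1 1 0 1> <1 1 2 1>
TSO (10): <0 0 0 0> <0 0 0 1> <0 0 2 0> <0 0 2 1> <0 1 0 0> <0 1 0 1> <0 1 2 1> <1 1 0 0> <1 1 0 1> <1 1 2 1>
PSO (12): <0 0 0 0> <0 0 0 1> <0 0 2 0> <0 0 2 1> <0 1 0 0> <0 1 0 1> <0 1 2 0> <0 1 2 1> <1 1 0 0> <1 1 0 1> <1 1 2 0> <1 1 2 1>
target <0 1 2 0> ∈ {PSO}

SC:no TSO:no PSO:yes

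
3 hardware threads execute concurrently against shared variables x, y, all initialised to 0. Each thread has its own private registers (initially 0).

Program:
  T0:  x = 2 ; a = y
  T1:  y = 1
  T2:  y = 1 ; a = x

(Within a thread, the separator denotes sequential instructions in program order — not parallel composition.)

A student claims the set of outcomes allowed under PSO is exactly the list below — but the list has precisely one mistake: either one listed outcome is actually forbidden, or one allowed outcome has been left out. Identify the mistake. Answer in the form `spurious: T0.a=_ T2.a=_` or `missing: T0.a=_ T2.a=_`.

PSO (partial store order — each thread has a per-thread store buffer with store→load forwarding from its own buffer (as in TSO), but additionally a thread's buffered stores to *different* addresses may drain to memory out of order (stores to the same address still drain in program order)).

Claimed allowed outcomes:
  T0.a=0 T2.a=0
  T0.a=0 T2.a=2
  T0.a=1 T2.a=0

outcome vector order: (T0.a,T2.a)
under PSO → <0 0>; <0 2>; <1 0>; <1 2>
PSO∖claimed = {<1 2>}

missing: T0.a=1 T2.a=2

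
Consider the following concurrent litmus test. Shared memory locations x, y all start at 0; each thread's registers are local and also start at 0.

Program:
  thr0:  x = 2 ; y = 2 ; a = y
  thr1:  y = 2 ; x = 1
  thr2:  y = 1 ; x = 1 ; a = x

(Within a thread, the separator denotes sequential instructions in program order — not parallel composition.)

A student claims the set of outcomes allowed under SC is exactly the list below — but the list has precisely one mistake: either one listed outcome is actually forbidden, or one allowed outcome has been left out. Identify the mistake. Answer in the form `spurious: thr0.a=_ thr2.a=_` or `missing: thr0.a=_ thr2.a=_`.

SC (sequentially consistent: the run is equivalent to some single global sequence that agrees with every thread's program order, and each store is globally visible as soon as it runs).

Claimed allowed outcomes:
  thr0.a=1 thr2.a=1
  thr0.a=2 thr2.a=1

missing: thr0.a=2 thr2.a=2

outcome vector order: (thr0.a,thr2.a)
SC: 3 outcomes — {1/1, 2/1, 2/2}
SC∖claimed = {2/2}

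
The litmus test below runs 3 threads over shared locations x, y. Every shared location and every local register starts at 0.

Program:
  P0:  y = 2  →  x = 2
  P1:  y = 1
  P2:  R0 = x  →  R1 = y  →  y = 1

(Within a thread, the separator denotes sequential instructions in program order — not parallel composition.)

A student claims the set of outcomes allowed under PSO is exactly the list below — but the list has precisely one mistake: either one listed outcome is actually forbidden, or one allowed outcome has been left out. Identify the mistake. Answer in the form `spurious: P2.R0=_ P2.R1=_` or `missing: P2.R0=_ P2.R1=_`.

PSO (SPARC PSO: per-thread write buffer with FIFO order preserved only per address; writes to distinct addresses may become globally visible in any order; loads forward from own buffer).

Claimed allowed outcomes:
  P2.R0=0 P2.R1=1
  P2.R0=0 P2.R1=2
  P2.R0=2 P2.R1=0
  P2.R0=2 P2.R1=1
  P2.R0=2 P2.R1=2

missing: P2.R0=0 P2.R1=0

outcome vector order: (P2.R0,P2.R1)
PSO: 6 outcomes — {0/0; 0/1; 0/2; 2/0; 2/1; 2/2}
PSO∖claimed = {0/0}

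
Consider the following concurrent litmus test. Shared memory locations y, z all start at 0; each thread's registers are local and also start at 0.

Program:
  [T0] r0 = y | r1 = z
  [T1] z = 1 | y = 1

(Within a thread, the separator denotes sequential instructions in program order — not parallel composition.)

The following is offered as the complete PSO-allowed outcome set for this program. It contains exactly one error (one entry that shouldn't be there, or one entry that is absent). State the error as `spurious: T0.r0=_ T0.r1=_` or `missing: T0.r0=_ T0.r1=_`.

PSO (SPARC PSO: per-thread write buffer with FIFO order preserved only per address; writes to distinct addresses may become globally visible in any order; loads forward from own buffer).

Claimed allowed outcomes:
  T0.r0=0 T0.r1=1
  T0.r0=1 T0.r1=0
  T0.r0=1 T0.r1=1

outcome vector order: (T0.r0,T0.r1)
under PSO → (0,0), (0,1), (1,0), (1,1)
PSO∖claimed = {(0,0)}

missing: T0.r0=0 T0.r1=0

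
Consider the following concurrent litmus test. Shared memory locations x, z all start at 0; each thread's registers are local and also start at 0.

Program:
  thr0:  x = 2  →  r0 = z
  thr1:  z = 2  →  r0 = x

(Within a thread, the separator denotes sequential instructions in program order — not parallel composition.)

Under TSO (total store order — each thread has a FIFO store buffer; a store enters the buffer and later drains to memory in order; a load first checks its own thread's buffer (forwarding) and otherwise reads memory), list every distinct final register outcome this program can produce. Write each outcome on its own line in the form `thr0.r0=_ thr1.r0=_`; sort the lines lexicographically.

outcome vector order: (thr0.r0,thr1.r0)
|TSO outcomes| = 4

thr0.r0=0 thr1.r0=0
thr0.r0=0 thr1.r0=2
thr0.r0=2 thr1.r0=0
thr0.r0=2 thr1.r0=2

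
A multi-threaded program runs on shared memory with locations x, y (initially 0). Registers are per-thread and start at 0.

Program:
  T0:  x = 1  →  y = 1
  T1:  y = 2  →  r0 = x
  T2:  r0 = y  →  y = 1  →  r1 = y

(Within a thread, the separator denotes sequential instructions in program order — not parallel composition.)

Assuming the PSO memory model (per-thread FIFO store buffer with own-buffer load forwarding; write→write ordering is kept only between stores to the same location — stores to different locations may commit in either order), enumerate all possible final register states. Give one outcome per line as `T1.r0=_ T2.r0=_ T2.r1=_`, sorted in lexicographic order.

T1.r0=0 T2.r0=0 T2.r1=1
T1.r0=0 T2.r0=0 T2.r1=2
T1.r0=0 T2.r0=1 T2.r1=1
T1.r0=0 T2.r0=1 T2.r1=2
T1.r0=0 T2.r0=2 T2.r1=1
T1.r0=1 T2.r0=0 T2.r1=1
T1.r0=1 T2.r0=0 T2.r1=2
T1.r0=1 T2.r0=1 T2.r1=1
T1.r0=1 T2.r0=1 T2.r1=2
T1.r0=1 T2.r0=2 T2.r1=1

outcome vector order: (T1.r0,T2.r0,T2.r1)
|PSO outcomes| = 10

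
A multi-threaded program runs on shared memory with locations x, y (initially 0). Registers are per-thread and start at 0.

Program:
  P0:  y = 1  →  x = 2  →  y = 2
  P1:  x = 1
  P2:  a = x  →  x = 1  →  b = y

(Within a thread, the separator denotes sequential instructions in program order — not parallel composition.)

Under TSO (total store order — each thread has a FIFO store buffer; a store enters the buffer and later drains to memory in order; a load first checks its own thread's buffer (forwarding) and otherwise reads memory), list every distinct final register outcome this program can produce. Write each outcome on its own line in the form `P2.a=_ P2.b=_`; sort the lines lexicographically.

P2.a=0 P2.b=0
P2.a=0 P2.b=1
P2.a=0 P2.b=2
P2.a=1 P2.b=0
P2.a=1 P2.b=1
P2.a=1 P2.b=2
P2.a=2 P2.b=1
P2.a=2 P2.b=2

outcome vector order: (P2.a,P2.b)
|TSO outcomes| = 8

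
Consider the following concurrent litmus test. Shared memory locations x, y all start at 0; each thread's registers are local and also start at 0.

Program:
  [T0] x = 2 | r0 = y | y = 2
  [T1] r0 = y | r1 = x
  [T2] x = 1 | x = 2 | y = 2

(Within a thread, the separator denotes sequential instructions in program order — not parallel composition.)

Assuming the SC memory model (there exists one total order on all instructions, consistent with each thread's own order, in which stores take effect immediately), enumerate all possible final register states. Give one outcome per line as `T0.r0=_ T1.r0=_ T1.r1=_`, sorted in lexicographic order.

outcome vector order: (T0.r0,T1.r0,T1.r1)
|SC outcomes| = 9

T0.r0=0 T1.r0=0 T1.r1=0
T0.r0=0 T1.r0=0 T1.r1=1
T0.r0=0 T1.r0=0 T1.r1=2
T0.r0=0 T1.r0=2 T1.r1=1
T0.r0=0 T1.r0=2 T1.r1=2
T0.r0=2 T1.r0=0 T1.r1=0
T0.r0=2 T1.r0=0 T1.r1=1
T0.r0=2 T1.r0=0 T1.r1=2
T0.r0=2 T1.r0=2 T1.r1=2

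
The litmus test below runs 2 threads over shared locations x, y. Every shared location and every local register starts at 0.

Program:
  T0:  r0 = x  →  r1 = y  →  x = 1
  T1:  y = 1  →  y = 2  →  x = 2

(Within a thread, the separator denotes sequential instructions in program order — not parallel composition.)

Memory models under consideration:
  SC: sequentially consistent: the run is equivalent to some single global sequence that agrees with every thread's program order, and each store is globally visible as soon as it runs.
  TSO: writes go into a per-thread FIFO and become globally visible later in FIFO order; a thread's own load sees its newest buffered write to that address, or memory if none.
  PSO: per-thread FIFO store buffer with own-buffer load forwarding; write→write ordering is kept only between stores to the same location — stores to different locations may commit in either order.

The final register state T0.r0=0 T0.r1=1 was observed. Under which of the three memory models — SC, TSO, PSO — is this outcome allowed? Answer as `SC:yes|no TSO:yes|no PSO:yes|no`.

outcome vector order: (T0.r0,T0.r1)
SC: 4 outcomes — {(0,0), (0,1), (0,2), (2,2)}
TSO: 4 outcomes — {(0,0), (0,1), (0,2), (2,2)}
PSO: 6 outcomes — {(0,0), (0,1), (0,2), (2,0), (2,1), (2,2)}
target (0,1) ∈ {SC,TSO,PSO}

SC:yes TSO:yes PSO:yes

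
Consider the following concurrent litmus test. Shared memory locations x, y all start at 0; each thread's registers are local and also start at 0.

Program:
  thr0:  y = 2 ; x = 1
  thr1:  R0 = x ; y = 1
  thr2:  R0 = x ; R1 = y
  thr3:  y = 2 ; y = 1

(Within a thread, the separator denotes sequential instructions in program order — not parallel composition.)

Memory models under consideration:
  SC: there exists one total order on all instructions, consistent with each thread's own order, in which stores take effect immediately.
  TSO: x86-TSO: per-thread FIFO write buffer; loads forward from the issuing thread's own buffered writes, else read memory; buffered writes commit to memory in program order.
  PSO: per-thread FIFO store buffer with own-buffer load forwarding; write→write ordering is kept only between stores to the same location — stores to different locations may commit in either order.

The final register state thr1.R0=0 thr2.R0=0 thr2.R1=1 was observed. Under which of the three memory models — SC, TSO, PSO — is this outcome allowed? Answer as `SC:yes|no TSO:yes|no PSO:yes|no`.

outcome vector order: (thr1.R0,thr2.R0,thr2.R1)
under SC → 000, 001, 002, 011, 012, 100, 101, 102, 111, 112
under TSO → 000, 001, 002, 011, 012, 100, 101, 102, 111, 112
under PSO → 000, 001, 002, 010, 011, 012, 100, 101, 102, 110, 111, 112
target 001 ∈ {SC,TSO,PSO}

SC:yes TSO:yes PSO:yes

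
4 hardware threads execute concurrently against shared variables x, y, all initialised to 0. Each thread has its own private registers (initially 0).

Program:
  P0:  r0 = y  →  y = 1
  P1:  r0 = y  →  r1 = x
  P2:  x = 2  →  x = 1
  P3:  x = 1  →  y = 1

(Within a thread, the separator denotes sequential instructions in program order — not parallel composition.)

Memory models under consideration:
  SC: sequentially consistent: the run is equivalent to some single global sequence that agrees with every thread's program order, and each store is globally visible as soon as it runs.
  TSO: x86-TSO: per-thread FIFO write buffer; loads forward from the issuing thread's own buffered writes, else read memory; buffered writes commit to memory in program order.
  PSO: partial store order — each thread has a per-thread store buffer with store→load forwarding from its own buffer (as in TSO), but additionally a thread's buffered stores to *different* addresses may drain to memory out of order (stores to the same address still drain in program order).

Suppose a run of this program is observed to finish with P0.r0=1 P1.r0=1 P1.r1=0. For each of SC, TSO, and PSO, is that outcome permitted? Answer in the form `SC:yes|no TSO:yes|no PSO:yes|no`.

outcome vector order: (P0.r0,P1.r0,P1.r1)
SC: 11 outcomes — {<0 0 0>; <0 0 1>; <0 0 2>; <0 1 0>; <0 1 1>; <0 1 2>; <1 0 0>; <1 0 1>; <1 0 2>; <1 1 1>; <1 1 2>}
TSO: 11 outcomes — {<0 0 0>; <0 0 1>; <0 0 2>; <0 1 0>; <0 1 1>; <0 1 2>; <1 0 0>; <1 0 1>; <1 0 2>; <1 1 1>; <1 1 2>}
PSO: 12 outcomes — {<0 0 0>; <0 0 1>; <0 0 2>; <0 1 0>; <0 1 1>; <0 1 2>; <1 0 0>; <1 0 1>; <1 0 2>; <1 1 0>; <1 1 1>; <1 1 2>}
target <1 1 0> ∈ {PSO}

SC:no TSO:no PSO:yes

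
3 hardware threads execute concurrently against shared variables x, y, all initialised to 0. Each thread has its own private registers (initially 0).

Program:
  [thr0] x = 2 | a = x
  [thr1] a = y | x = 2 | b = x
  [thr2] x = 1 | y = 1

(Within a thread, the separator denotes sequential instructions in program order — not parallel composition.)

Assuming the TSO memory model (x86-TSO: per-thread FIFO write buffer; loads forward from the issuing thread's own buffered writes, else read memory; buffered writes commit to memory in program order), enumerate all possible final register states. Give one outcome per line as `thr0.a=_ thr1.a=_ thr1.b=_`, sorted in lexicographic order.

outcome vector order: (thr0.a,thr1.a,thr1.b)
|TSO outcomes| = 6

thr0.a=1 thr1.a=0 thr1.b=1
thr0.a=1 thr1.a=0 thr1.b=2
thr0.a=1 thr1.a=1 thr1.b=2
thr0.a=2 thr1.a=0 thr1.b=1
thr0.a=2 thr1.a=0 thr1.b=2
thr0.a=2 thr1.a=1 thr1.b=2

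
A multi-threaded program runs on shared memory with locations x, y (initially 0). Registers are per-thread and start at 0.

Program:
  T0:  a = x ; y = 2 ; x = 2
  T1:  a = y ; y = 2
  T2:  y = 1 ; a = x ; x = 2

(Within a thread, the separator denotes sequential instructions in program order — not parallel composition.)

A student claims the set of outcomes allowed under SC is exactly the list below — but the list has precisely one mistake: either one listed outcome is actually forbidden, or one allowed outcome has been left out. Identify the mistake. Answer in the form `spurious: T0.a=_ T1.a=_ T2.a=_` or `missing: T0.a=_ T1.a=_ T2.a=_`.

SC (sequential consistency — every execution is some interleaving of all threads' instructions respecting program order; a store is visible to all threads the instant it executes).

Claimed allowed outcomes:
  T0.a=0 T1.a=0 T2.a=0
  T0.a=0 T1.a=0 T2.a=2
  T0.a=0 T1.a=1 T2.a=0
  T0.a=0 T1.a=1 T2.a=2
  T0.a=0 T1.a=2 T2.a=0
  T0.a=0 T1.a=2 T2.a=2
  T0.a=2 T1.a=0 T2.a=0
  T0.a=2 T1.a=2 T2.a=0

outcome vector order: (T0.a,T1.a,T2.a)
[SC] allowed = {0/0/0; 0/0/2; 0/1/0; 0/1/2; 0/2/0; 0/2/2; 2/0/0; 2/1/0; 2/2/0}
SC∖claimed = {2/1/0}

missing: T0.a=2 T1.a=1 T2.a=0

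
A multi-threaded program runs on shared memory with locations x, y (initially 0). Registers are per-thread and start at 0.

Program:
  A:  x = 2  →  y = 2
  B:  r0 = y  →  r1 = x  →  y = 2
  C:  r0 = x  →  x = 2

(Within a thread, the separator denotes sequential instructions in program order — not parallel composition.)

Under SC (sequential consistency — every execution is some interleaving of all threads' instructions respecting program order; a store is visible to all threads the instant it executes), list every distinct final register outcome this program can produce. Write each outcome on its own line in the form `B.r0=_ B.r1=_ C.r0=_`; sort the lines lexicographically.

outcome vector order: (B.r0,B.r1,C.r0)
|SC outcomes| = 6

B.r0=0 B.r1=0 C.r0=0
B.r0=0 B.r1=0 C.r0=2
B.r0=0 B.r1=2 C.r0=0
B.r0=0 B.r1=2 C.r0=2
B.r0=2 B.r1=2 C.r0=0
B.r0=2 B.r1=2 C.r0=2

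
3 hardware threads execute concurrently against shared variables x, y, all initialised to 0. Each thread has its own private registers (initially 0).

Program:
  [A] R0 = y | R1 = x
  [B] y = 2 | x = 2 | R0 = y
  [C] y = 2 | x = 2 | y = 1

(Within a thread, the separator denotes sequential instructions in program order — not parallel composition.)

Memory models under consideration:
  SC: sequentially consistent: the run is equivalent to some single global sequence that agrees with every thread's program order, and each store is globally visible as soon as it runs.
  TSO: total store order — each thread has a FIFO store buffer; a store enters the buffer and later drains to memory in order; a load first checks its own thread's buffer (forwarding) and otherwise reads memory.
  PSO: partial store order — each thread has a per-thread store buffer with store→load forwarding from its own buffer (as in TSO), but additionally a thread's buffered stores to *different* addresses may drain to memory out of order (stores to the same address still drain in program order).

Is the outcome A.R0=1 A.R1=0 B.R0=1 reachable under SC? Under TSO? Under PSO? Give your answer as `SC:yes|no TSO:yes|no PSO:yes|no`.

SC:no TSO:no PSO:yes

outcome vector order: (A.R0,A.R1,B.R0)
SC: 10 outcomes — {0/0/1 0/0/2 0/2/1 0/2/2 1/2/1 1/2/2 2/0/1 2/0/2 2/2/1 2/2/2}
TSO: 10 outcomes — {0/0/1 0/0/2 0/2/1 0/2/2 1/2/1 1/2/2 2/0/1 2/0/2 2/2/1 2/2/2}
PSO: 12 outcomes — {0/0/1 0/0/2 0/2/1 0/2/2 1/0/1 1/0/2 1/2/1 1/2/2 2/0/1 2/0/2 2/2/1 2/2/2}
target 1/0/1 ∈ {PSO}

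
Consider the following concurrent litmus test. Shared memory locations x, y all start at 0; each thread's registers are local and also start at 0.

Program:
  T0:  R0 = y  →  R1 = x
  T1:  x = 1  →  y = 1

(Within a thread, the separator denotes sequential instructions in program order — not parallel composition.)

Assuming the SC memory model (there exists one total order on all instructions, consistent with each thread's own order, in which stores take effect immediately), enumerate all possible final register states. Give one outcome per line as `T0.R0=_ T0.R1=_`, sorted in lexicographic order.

T0.R0=0 T0.R1=0
T0.R0=0 T0.R1=1
T0.R0=1 T0.R1=1

outcome vector order: (T0.R0,T0.R1)
|SC outcomes| = 3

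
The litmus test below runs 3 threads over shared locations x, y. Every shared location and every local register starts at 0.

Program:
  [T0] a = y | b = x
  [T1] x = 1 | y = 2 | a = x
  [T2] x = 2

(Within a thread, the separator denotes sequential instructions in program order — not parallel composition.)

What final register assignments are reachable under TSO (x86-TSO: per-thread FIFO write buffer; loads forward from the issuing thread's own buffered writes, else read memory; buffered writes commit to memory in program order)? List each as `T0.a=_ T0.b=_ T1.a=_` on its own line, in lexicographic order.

outcome vector order: (T0.a,T0.b,T1.a)
|TSO outcomes| = 10

T0.a=0 T0.b=0 T1.a=1
T0.a=0 T0.b=0 T1.a=2
T0.a=0 T0.b=1 T1.a=1
T0.a=0 T0.b=1 T1.a=2
T0.a=0 T0.b=2 T1.a=1
T0.a=0 T0.b=2 T1.a=2
T0.a=2 T0.b=1 T1.a=1
T0.a=2 T0.b=1 T1.a=2
T0.a=2 T0.b=2 T1.a=1
T0.a=2 T0.b=2 T1.a=2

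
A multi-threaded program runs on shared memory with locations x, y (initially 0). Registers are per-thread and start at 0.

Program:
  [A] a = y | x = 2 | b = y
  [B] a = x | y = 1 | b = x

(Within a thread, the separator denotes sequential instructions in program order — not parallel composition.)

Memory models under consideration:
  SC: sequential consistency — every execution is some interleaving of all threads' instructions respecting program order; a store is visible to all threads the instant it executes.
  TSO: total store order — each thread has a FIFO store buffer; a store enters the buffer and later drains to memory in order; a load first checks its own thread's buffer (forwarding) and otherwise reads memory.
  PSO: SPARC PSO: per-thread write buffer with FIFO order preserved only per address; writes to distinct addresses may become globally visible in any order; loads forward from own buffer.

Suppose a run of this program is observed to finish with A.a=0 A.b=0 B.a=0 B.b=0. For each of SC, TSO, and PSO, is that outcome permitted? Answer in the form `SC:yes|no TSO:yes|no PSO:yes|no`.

outcome vector order: (A.a,A.b,B.a,B.b)
[SC] allowed = {<0 0 0 2> <0 0 2 2> <0 1 0 0> <0 1 0 2> <0 1 2 2> <1 1 0 0> <1 1 0 2>}
[TSO] allowed = {<0 0 0 0> <0 0 0 2> <0 0 2 2> <0 1 0 0> <0 1 0 2> <0 1 2 2> <1 1 0 0> <1 1 0 2>}
[PSO] allowed = {<0 0 0 0> <0 0 0 2> <0 0 2 2> <0 1 0 0> <0 1 0 2> <0 1 2 2> <1 1 0 0> <1 1 0 2>}
target <0 0 0 0> ∈ {TSO,PSO}

SC:no TSO:yes PSO:yes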